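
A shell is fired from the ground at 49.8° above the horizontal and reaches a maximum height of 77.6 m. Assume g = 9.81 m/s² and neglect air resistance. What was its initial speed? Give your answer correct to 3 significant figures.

51.1 m/s

At maximum height v_y = 0, so (v₀ sin θ)² = 2 g H.
v₀ sin 49.8° = √(2 × 9.81 × 77.6) = 39.02 m/s.
v₀ = 39.02 / sin 49.8° = 39.02 / 0.7638 = 51.1 m/s.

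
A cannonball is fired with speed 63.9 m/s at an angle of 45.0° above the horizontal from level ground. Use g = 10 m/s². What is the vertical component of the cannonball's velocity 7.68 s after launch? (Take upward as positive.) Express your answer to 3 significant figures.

Initial vertical component: v_y0 = 63.9 sin 45.0° = 45.18 m/s.
v_y(t) = v_y0 − g t = 45.18 − 10 × 7.68 = -31.6 m/s.

-31.6 m/s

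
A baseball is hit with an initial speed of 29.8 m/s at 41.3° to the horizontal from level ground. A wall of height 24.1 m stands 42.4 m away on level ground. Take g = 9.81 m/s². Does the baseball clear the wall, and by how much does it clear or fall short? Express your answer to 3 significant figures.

v_x = 29.8 cos 41.3° = 22.39 m/s; v_y0 = 29.8 sin 41.3° = 19.67 m/s.
Time to reach the wall: t = 42.4 / 22.39 = 1.894 s.
Height at that point: y = 19.67×1.894 − 4.905×1.894² = 19.66 m.
That is 24.1 − 19.66 = 4.44 m below the top of the wall, so the baseball does not clear it.

No — it falls 4.44 m short of clearing the wall.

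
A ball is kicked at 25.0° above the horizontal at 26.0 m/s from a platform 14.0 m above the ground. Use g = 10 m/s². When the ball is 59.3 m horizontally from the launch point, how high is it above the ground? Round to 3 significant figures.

v_x = 26.0 cos 25.0° = 23.56 m/s, v_y0 = 26.0 sin 25.0° = 10.99 m/s.
Time to reach x = 59.3 m: t = x / v_x = 59.3 / 23.56 = 2.517 s.
y = 14.0 + v_y0 t − ½ g t² = 14.0 + 10.99×2.517 − 5.000×2.517² = 9.99 m.

9.99 m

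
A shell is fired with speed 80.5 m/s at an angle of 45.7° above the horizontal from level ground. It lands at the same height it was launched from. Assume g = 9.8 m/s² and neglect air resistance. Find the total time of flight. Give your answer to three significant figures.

11.8 s

Vertical component: v_y = 80.5 sin 45.7° = 57.61 m/s.
For a projectile landing at launch height, time of flight is t = 2 v_y / g = 2 × 57.61 / 9.8 = 11.8 s.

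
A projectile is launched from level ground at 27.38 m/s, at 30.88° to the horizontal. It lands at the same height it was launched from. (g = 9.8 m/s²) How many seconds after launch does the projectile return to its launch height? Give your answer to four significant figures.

Vertical component: v_y = 27.38 sin 30.88° = 14.053 m/s.
For a projectile landing at launch height, time of flight is t = 2 v_y / g = 2 × 14.053 / 9.8 = 2.868 s.

2.868 s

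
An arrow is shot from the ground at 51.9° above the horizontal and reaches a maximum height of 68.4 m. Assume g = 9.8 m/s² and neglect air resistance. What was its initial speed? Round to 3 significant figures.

46.5 m/s

At maximum height v_y = 0, so (v₀ sin θ)² = 2 g H.
v₀ sin 51.9° = √(2 × 9.8 × 68.4) = 36.61 m/s.
v₀ = 36.61 / sin 51.9° = 36.61 / 0.7869 = 46.5 m/s.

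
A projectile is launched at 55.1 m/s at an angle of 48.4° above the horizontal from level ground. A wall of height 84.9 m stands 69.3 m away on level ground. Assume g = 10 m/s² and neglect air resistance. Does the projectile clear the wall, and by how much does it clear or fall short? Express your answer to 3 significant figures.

No — it falls 24.8 m short of clearing the wall.

v_x = 55.1 cos 48.4° = 36.58 m/s; v_y0 = 55.1 sin 48.4° = 41.20 m/s.
Time to reach the wall: t = 69.3 / 36.58 = 1.894 s.
Height at that point: y = 41.20×1.894 − 5.000×1.894² = 60.10 m.
That is 84.9 − 60.10 = 24.8 m below the top of the wall, so the projectile does not clear it.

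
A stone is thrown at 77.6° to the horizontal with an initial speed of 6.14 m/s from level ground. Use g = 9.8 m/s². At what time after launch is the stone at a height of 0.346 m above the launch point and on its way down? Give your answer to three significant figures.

1.16 s

v_y0 = 6.14 sin 77.6° = 5.997 m/s.
Set y = v_y0 t − ½ g t² = 0.346: 4.900 t² − 5.997 t + 0.346 = 0.
t = [5.997 ± √(35.96 − 6.782)] / 9.8 = (5.997 ± 5.402) / 9.8, giving t = 0.0607 s or t = 1.16 s.
On the way down corresponds to the larger root: t = 1.16 s.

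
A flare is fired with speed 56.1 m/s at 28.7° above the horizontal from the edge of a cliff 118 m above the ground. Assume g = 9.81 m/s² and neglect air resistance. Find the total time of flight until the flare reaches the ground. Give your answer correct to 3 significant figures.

Vertical component: v_y = 56.1 sin 28.7° = 26.94 m/s.
Taking up as positive with launch at y = 118 m, landing at y = 0: 0 = 118 + 26.94 t − ½(9.81) t².
Solving 4.905 t² − 26.94 t − 118 = 0 gives t = [26.94 + √(26.94² + 4·4.905·118)] / 9.810 = 8.37 s.

8.37 s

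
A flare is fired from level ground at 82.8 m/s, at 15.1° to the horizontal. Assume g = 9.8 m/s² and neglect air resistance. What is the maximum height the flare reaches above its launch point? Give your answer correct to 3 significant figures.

23.7 m

Vertical component of launch velocity: v_y = 82.8 sin 15.1° = 21.57 m/s.
At the highest point the vertical velocity is zero, so v_y² = 2 g h_max.
h_max = (21.57)² / (2 × 9.8) = 465.3 / 19.60 = 23.7 m.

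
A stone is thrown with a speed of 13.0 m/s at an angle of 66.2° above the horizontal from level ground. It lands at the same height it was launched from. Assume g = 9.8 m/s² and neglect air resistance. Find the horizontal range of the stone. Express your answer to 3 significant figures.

12.7 m

Components: v_x = 13.0 cos 66.2° = 5.246 m/s, v_y = 13.0 sin 66.2° = 11.89 m/s.
Time of flight (same landing height): t = 2 v_y / g = 2 × 11.89 / 9.8 = 2.427 s.
Range: R = v_x · t = 5.246 × 2.427 = 12.7 m.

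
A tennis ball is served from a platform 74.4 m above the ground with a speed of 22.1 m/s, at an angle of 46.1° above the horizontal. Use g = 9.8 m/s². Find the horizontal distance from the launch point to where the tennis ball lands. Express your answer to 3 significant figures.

89.6 m

Components: v_x = 22.1 cos 46.1° = 15.32 m/s, v_y = 22.1 sin 46.1° = 15.92 m/s.
Vertical: 0 = 74.4 + 15.92 t − ½(9.8) t² ⇒ 4.900 t² − 15.92 t − 74.4 = 0.
t = [15.92 + √(253.4 + 1458)] / 9.800 = 5.846 s.
Horizontal: R = v_x · t = 15.32 × 5.846 = 89.6 m.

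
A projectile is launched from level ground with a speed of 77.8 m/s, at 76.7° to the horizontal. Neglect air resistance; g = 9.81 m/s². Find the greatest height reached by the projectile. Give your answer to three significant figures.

292 m

Vertical component of launch velocity: v_y = 77.8 sin 76.7° = 75.71 m/s.
At the highest point the vertical velocity is zero, so v_y² = 2 g h_max.
h_max = (75.71)² / (2 × 9.81) = 5732 / 19.62 = 292 m.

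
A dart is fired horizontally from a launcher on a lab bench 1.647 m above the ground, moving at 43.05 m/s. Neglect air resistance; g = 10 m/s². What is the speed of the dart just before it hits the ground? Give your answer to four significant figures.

Fall time: t = √(2 × 1.647 / 10) = 0.57393 s.
At impact: v_x = 43.05 m/s (unchanged), v_y = g t = 10 × 0.57393 = 5.7393 m/s.
Speed = √(v_x² + v_y²) = √(1853.3 + 32.940) = 43.43 m/s.

43.43 m/s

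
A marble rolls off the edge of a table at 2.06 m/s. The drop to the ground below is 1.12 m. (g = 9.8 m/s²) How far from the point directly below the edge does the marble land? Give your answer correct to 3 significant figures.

0.985 m

Initial vertical velocity is zero, so the fall time comes from h = ½ g t²: t = √(2 × 1.12 / 9.8) = 0.4781 s.
Horizontal motion is uniform at 2.06 m/s, so x = 2.06 × 0.4781 = 0.985 m.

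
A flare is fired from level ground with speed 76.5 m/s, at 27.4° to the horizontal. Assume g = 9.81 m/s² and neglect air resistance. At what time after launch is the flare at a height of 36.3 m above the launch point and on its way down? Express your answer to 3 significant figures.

5.93 s

v_y0 = 76.5 sin 27.4° = 35.21 m/s.
Set y = v_y0 t − ½ g t² = 36.3: 4.905 t² − 35.21 t + 36.3 = 0.
t = [35.21 ± √(1240 − 712.2)] / 9.81 = (35.21 ± 22.97) / 9.81, giving t = 1.25 s or t = 5.93 s.
On the way down corresponds to the larger root: t = 5.93 s.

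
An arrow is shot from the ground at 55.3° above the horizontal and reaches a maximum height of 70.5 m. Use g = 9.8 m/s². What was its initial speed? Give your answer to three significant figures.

At maximum height v_y = 0, so (v₀ sin θ)² = 2 g H.
v₀ sin 55.3° = √(2 × 9.8 × 70.5) = 37.17 m/s.
v₀ = 37.17 / sin 55.3° = 37.17 / 0.8221 = 45.2 m/s.

45.2 m/s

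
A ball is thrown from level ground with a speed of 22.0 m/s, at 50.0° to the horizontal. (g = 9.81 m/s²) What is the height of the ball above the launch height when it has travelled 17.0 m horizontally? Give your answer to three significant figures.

13.2 m

v_x = 22.0 cos 50.0° = 14.14 m/s, v_y0 = 22.0 sin 50.0° = 16.85 m/s.
Time to reach x = 17.0 m: t = x / v_x = 17.0 / 14.14 = 1.202 s.
y = v_y0 t − ½ g t² = 16.85×1.202 − 4.905×1.202² = 13.2 m.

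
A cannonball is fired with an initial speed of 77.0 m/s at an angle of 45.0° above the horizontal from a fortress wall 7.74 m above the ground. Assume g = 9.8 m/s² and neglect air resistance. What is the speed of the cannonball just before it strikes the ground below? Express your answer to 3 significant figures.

78.0 m/s

v_x = 77.0 cos 45.0° = 54.45 m/s is unchanged throughout.
For the vertical component, v_y² = v_y0² + 2 g h = (54.45)² + 2×9.8×7.74 = 3117, so |v_y| = 55.83 m/s.
Impact speed = √(v_x² + v_y²) = √(2965 + 3117) = 78.0 m/s.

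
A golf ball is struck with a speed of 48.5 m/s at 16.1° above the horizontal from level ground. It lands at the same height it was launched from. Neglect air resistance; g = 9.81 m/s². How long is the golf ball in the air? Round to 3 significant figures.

2.74 s

Vertical component: v_y = 48.5 sin 16.1° = 13.45 m/s.
For a projectile landing at launch height, time of flight is t = 2 v_y / g = 2 × 13.45 / 9.81 = 2.74 s.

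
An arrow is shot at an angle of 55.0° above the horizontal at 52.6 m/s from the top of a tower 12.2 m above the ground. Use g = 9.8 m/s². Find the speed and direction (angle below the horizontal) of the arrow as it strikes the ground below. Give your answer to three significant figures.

v_x = 52.6 cos 55.0° = 30.17 m/s (constant).
|v_y| at impact = √((43.09)² + 2×9.8×12.2) = 45.78 m/s.
Speed = √(30.17² + 45.78²) = 54.8 m/s; angle = arctan(45.78/30.17) = 56.6° below horizontal.

54.8 m/s at 56.6° below the horizontal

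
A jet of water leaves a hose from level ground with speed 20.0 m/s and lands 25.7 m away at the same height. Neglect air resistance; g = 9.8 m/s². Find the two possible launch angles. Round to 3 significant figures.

19.5° and 70.5°

Level-ground range: R = v₀² sin(2θ)/g ⇒ sin 2θ = R g / v₀² = 25.7×9.8/20.0² = 0.6297.
2θ = arcsin(0.6297) = 39.03° or 180° − 39.03° = 140.97°.
So θ = 19.5° or θ = 70.5°.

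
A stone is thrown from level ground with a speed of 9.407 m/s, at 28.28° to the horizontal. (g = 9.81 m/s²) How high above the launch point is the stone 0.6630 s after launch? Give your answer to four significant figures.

0.7988 m

v_y0 = 9.407 sin 28.28° = 4.4569 m/s.
y(t) = v_y0 t − ½ g t² = 4.4569×0.6630 − 4.905×0.6630² = 0.7988 m.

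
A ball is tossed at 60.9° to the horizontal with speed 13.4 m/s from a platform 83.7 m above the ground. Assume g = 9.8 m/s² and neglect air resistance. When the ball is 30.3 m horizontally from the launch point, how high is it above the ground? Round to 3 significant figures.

32.2 m

v_x = 13.4 cos 60.9° = 6.517 m/s, v_y0 = 13.4 sin 60.9° = 11.71 m/s.
Time to reach x = 30.3 m: t = x / v_x = 30.3 / 6.517 = 4.649 s.
y = 83.7 + v_y0 t − ½ g t² = 83.7 + 11.71×4.649 − 4.900×4.649² = 32.2 m.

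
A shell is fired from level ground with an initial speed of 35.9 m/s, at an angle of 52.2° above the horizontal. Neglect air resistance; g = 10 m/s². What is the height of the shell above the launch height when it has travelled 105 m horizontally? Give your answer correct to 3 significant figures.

v_x = 35.9 cos 52.2° = 22.00 m/s, v_y0 = 35.9 sin 52.2° = 28.37 m/s.
Time to reach x = 105 m: t = x / v_x = 105 / 22.00 = 4.773 s.
y = v_y0 t − ½ g t² = 28.37×4.773 − 5.000×4.773² = 21.5 m.

21.5 m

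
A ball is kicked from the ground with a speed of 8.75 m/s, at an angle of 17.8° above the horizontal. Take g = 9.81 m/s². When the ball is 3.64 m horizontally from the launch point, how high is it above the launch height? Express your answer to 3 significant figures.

0.232 m

v_x = 8.75 cos 17.8° = 8.331 m/s, v_y0 = 8.75 sin 17.8° = 2.675 m/s.
Time to reach x = 3.64 m: t = x / v_x = 3.64 / 8.331 = 0.4369 s.
y = v_y0 t − ½ g t² = 2.675×0.4369 − 4.905×0.4369² = 0.232 m.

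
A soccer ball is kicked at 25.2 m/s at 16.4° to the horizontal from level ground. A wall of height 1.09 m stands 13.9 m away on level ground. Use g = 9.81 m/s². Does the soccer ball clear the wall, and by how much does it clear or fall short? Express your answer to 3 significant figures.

Yes — it clears the wall by 1.38 m.

v_x = 25.2 cos 16.4° = 24.17 m/s; v_y0 = 25.2 sin 16.4° = 7.115 m/s.
Time to reach the wall: t = 13.9 / 24.17 = 0.5751 s.
Height at that point: y = 7.115×0.5751 − 4.905×0.5751² = 2.470 m.
That is 2.470 − 1.09 = 1.38 m above the top of the wall, so the soccer ball clears it.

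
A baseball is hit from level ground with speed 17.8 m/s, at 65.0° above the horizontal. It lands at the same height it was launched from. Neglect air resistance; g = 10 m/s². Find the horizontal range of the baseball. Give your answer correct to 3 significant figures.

For level ground, R = v₀² sin(2θ) / g.
sin(2 × 65.0°) = sin 130.0° = 0.7660.
R = (17.8)² × 0.7660 / 10 = 24.3 m.

24.3 m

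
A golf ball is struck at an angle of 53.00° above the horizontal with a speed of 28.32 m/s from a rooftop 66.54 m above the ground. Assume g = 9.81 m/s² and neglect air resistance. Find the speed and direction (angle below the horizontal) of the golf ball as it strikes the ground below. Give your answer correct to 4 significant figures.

45.91 m/s at 68.21° below the horizontal

v_x = 28.32 cos 53.00° = 17.043 m/s (constant).
|v_y| at impact = √((22.617)² + 2×9.81×66.54) = 42.627 m/s.
Speed = √(17.043² + 42.627²) = 45.91 m/s; angle = arctan(42.627/17.043) = 68.21° below horizontal.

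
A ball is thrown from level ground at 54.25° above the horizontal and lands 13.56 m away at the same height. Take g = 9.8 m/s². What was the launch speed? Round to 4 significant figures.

11.84 m/s

On level ground, R = v₀² sin(2θ) / g, so v₀ = √(R g / sin 2θ).
sin(2 × 54.25°) = 0.9483.
v₀ = √(13.56 × 9.8 / 0.9483) = √140.13 = 11.84 m/s.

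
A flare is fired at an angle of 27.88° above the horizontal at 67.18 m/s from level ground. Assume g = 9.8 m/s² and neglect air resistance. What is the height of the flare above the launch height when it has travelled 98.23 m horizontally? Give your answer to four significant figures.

v_x = 67.18 cos 27.88° = 59.382 m/s, v_y0 = 67.18 sin 27.88° = 31.415 m/s.
Time to reach x = 98.23 m: t = x / v_x = 98.23 / 59.382 = 1.6542 s.
y = v_y0 t − ½ g t² = 31.415×1.6542 − 4.900×1.6542² = 38.56 m.

38.56 m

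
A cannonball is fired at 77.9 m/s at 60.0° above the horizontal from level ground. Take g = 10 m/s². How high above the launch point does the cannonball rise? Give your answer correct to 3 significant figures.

228 m

Vertical component of launch velocity: v_y = 77.9 sin 60.0° = 67.46 m/s.
At the highest point the vertical velocity is zero, so v_y² = 2 g h_max.
h_max = (67.46)² / (2 × 10) = 4551 / 20.00 = 228 m.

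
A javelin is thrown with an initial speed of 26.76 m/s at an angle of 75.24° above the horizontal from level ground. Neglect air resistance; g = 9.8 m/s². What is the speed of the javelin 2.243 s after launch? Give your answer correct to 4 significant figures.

v_x = 26.76 cos 75.24° = 6.8177 m/s (constant).
v_y(t) = 26.76 sin 75.24° − g t = 25.877 − 9.8 × 2.243 = 3.8956 m/s.
Speed = √(v_x² + v_y²) = √(46.481 + 15.176) = 7.852 m/s.

7.852 m/s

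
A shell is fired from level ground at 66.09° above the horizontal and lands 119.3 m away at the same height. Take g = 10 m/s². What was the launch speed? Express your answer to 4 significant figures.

40.12 m/s

On level ground, R = v₀² sin(2θ) / g, so v₀ = √(R g / sin 2θ).
sin(2 × 66.09°) = 0.7410.
v₀ = √(119.3 × 10 / 0.7410) = √1610.0 = 40.12 m/s.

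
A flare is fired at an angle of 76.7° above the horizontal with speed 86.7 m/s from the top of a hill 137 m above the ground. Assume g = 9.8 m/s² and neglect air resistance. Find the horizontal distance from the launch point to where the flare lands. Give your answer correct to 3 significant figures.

373 m

Components: v_x = 86.7 cos 76.7° = 19.95 m/s, v_y = 86.7 sin 76.7° = 84.37 m/s.
Vertical: 0 = 137 + 84.37 t − ½(9.8) t² ⇒ 4.900 t² − 84.37 t − 137 = 0.
t = [84.37 + √(7118 + 2685)] / 9.800 = 18.71 s.
Horizontal: R = v_x · t = 19.95 × 18.71 = 373 m.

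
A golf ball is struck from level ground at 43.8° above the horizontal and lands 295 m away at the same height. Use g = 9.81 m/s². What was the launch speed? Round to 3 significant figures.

53.8 m/s

On level ground, R = v₀² sin(2θ) / g, so v₀ = √(R g / sin 2θ).
sin(2 × 43.8°) = 0.9991.
v₀ = √(295 × 9.81 / 0.9991) = √2897 = 53.8 m/s.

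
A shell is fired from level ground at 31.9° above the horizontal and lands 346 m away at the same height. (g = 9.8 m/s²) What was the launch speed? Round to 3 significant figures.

61.5 m/s

On level ground, R = v₀² sin(2θ) / g, so v₀ = √(R g / sin 2θ).
sin(2 × 31.9°) = 0.8973.
v₀ = √(346 × 9.8 / 0.8973) = √3779 = 61.5 m/s.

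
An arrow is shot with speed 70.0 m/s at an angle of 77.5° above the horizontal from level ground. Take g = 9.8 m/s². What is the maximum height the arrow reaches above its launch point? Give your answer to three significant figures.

Vertical component of launch velocity: v_y = 70.0 sin 77.5° = 68.34 m/s.
At the highest point the vertical velocity is zero, so v_y² = 2 g h_max.
h_max = (68.34)² / (2 × 9.8) = 4670 / 19.60 = 238 m.

238 m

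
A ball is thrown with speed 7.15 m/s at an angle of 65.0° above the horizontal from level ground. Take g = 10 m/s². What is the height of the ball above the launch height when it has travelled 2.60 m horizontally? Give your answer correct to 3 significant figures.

v_x = 7.15 cos 65.0° = 3.022 m/s, v_y0 = 7.15 sin 65.0° = 6.480 m/s.
Time to reach x = 2.60 m: t = x / v_x = 2.60 / 3.022 = 0.8604 s.
y = v_y0 t − ½ g t² = 6.480×0.8604 − 5.000×0.8604² = 1.87 m.

1.87 m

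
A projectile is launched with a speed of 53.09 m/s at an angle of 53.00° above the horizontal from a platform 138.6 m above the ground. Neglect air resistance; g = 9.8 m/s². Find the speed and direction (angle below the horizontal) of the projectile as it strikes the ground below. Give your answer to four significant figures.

74.40 m/s at 64.57° below the horizontal

v_x = 53.09 cos 53.00° = 31.950 m/s (constant).
|v_y| at impact = √((42.400)² + 2×9.8×138.6) = 67.189 m/s.
Speed = √(31.950² + 67.189²) = 74.40 m/s; angle = arctan(67.189/31.950) = 64.57° below horizontal.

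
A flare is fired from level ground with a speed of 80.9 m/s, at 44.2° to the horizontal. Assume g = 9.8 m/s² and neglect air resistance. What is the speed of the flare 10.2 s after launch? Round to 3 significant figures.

72.5 m/s

v_x = 80.9 cos 44.2° = 58.00 m/s (constant).
v_y(t) = 80.9 sin 44.2° − g t = 56.40 − 9.8 × 10.2 = -43.56 m/s.
Speed = √(v_x² + v_y²) = √(3364 + 1897) = 72.5 m/s.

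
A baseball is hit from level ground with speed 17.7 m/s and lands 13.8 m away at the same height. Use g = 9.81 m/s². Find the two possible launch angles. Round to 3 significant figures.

12.8° and 77.2°

Level-ground range: R = v₀² sin(2θ)/g ⇒ sin 2θ = R g / v₀² = 13.8×9.81/17.7² = 0.4321.
2θ = arcsin(0.4321) = 25.60° or 180° − 25.60° = 154.40°.
So θ = 12.8° or θ = 77.2°.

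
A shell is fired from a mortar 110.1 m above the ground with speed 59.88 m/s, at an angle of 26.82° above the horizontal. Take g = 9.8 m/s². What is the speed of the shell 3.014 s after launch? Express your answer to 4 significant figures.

53.50 m/s

v_x = 59.88 cos 26.82° = 53.439 m/s (constant).
v_y(t) = 59.88 sin 26.82° − g t = 27.017 − 9.8 × 3.014 = -2.5202 m/s.
Speed = √(v_x² + v_y²) = √(2855.7 + 6.3514) = 53.50 m/s.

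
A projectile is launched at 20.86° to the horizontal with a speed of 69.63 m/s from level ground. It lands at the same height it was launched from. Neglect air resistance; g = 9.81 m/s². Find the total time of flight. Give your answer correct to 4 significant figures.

5.055 s

Vertical component: v_y = 69.63 sin 20.86° = 24.794 m/s.
For a projectile landing at launch height, time of flight is t = 2 v_y / g = 2 × 24.794 / 9.81 = 5.055 s.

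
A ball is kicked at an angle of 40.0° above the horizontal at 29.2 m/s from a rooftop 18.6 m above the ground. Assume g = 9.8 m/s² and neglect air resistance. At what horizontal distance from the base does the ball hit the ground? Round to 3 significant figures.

Components: v_x = 29.2 cos 40.0° = 22.37 m/s, v_y = 29.2 sin 40.0° = 18.77 m/s.
Vertical: 0 = 18.6 + 18.77 t − ½(9.8) t² ⇒ 4.900 t² − 18.77 t − 18.6 = 0.
t = [18.77 + √(352.3 + 364.6)] / 9.800 = 4.647 s.
Horizontal: R = v_x · t = 22.37 × 4.647 = 104 m.

104 m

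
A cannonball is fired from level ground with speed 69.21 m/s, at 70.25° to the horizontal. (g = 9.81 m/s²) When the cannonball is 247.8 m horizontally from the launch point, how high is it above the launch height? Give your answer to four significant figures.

139.5 m

v_x = 69.21 cos 70.25° = 23.387 m/s, v_y0 = 69.21 sin 70.25° = 65.139 m/s.
Time to reach x = 247.8 m: t = x / v_x = 247.8 / 23.387 = 10.596 s.
y = v_y0 t − ½ g t² = 65.139×10.596 − 4.905×10.596² = 139.5 m.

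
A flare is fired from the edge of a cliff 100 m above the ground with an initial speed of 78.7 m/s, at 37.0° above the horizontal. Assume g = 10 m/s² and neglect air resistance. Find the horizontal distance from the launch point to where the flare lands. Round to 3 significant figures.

707 m

Components: v_x = 78.7 cos 37.0° = 62.85 m/s, v_y = 78.7 sin 37.0° = 47.36 m/s.
Vertical: 0 = 100 + 47.36 t − ½(10) t² ⇒ 5.000 t² − 47.36 t − 100 = 0.
t = [47.36 + √(2243 + 2000)] / 10.00 = 11.25 s.
Horizontal: R = v_x · t = 62.85 × 11.25 = 707 m.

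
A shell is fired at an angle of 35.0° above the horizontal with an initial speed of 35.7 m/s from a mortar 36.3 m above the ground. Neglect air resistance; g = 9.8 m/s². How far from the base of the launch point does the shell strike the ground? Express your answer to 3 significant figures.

161 m

Components: v_x = 35.7 cos 35.0° = 29.24 m/s, v_y = 35.7 sin 35.0° = 20.48 m/s.
Vertical: 0 = 36.3 + 20.48 t − ½(9.8) t² ⇒ 4.900 t² − 20.48 t − 36.3 = 0.
t = [20.48 + √(419.4 + 711.5)] / 9.800 = 5.521 s.
Horizontal: R = v_x · t = 29.24 × 5.521 = 161 m.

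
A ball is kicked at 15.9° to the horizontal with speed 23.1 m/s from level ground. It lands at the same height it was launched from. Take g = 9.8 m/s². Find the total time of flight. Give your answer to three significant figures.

Vertical component: v_y = 23.1 sin 15.9° = 6.328 m/s.
For a projectile landing at launch height, time of flight is t = 2 v_y / g = 2 × 6.328 / 9.8 = 1.29 s.

1.29 s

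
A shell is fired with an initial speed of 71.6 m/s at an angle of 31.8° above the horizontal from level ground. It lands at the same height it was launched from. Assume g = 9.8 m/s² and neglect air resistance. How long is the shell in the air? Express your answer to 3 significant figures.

Vertical component: v_y = 71.6 sin 31.8° = 37.73 m/s.
For a projectile landing at launch height, time of flight is t = 2 v_y / g = 2 × 37.73 / 9.8 = 7.70 s.

7.70 s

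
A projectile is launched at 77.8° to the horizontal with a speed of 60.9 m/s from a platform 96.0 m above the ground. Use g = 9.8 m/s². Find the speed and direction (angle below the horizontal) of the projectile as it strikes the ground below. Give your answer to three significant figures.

v_x = 60.9 cos 77.8° = 12.87 m/s (constant).
|v_y| at impact = √((59.52)² + 2×9.8×96.0) = 73.65 m/s.
Speed = √(12.87² + 73.65²) = 74.8 m/s; angle = arctan(73.65/12.87) = 80.1° below horizontal.

74.8 m/s at 80.1° below the horizontal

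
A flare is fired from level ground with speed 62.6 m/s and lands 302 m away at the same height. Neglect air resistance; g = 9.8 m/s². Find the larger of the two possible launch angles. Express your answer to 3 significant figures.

Level-ground range: R = v₀² sin(2θ)/g ⇒ sin 2θ = R g / v₀² = 302×9.8/62.6² = 0.7552.
2θ = arcsin(0.7552) = 49.04° or 180° − 49.04° = 130.96°.
So θ = 24.5° or θ = 65.5°.

65.5°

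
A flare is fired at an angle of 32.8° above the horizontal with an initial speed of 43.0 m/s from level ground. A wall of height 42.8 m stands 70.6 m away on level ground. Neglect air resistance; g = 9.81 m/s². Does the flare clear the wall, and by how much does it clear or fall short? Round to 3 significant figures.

v_x = 43.0 cos 32.8° = 36.14 m/s; v_y0 = 43.0 sin 32.8° = 23.29 m/s.
Time to reach the wall: t = 70.6 / 36.14 = 1.954 s.
Height at that point: y = 23.29×1.954 − 4.905×1.954² = 26.78 m.
That is 42.8 − 26.78 = 16.0 m below the top of the wall, so the flare does not clear it.

No — it falls 16.0 m short of clearing the wall.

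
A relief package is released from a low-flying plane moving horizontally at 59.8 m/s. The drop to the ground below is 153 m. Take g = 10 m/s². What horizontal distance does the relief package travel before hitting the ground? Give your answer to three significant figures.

Initial vertical velocity is zero, so the fall time comes from h = ½ g t²: t = √(2 × 153 / 10) = 5.532 s.
Horizontal motion is uniform at 59.8 m/s, so x = 59.8 × 5.532 = 331 m.

331 m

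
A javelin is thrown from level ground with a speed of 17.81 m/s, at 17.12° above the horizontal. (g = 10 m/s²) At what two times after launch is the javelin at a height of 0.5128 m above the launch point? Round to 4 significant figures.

v_y0 = 17.81 sin 17.12° = 5.2428 m/s.
Set y = v_y0 t − ½ g t² = 0.5128: 5.000 t² − 5.2428 t + 0.5128 = 0.
t = [5.2428 ± √(27.487 − 10.256)] / 10 = (5.2428 ± 4.1510) / 10, giving t = 0.1092 s or t = 0.9394 s.
So the javelin is at 0.5128 m at t = 0.1092 s (rising) and t = 0.9394 s (falling).

0.1092 s and 0.9394 s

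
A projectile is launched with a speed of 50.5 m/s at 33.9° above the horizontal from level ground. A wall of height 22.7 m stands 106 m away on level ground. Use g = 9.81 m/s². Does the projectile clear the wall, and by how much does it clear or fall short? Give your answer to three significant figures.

Yes — it clears the wall by 17.2 m.

v_x = 50.5 cos 33.9° = 41.92 m/s; v_y0 = 50.5 sin 33.9° = 28.17 m/s.
Time to reach the wall: t = 106 / 41.92 = 2.529 s.
Height at that point: y = 28.17×2.529 − 4.905×2.529² = 39.87 m.
That is 39.87 − 22.7 = 17.2 m above the top of the wall, so the projectile clears it.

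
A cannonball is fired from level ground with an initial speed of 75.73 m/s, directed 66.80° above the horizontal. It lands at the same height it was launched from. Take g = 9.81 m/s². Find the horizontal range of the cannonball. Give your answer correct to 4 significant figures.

Components: v_x = 75.73 cos 66.80° = 29.833 m/s, v_y = 75.73 sin 66.80° = 69.606 m/s.
Time of flight (same landing height): t = 2 v_y / g = 2 × 69.606 / 9.81 = 14.191 s.
Range: R = v_x · t = 29.833 × 14.191 = 423.4 m.

423.4 m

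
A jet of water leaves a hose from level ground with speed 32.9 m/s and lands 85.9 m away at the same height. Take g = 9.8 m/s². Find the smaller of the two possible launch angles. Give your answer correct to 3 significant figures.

Level-ground range: R = v₀² sin(2θ)/g ⇒ sin 2θ = R g / v₀² = 85.9×9.8/32.9² = 0.7777.
2θ = arcsin(0.7777) = 51.05° or 180° − 51.05° = 128.95°.
So θ = 25.5° or θ = 64.5°.

25.5°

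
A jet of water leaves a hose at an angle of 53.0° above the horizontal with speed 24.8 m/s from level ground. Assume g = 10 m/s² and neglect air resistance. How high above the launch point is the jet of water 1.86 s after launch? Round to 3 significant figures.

v_y0 = 24.8 sin 53.0° = 19.81 m/s.
y(t) = v_y0 t − ½ g t² = 19.81×1.86 − 5.000×1.86² = 19.5 m.

19.5 m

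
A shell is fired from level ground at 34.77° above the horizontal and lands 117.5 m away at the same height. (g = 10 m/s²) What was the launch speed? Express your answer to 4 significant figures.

35.41 m/s

On level ground, R = v₀² sin(2θ) / g, so v₀ = √(R g / sin 2θ).
sin(2 × 34.77°) = 0.9369.
v₀ = √(117.5 × 10 / 0.9369) = √1254.1 = 35.41 m/s.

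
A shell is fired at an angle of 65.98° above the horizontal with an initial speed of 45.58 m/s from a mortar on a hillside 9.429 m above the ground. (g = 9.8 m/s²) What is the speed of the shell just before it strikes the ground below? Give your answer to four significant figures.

v_x = 45.58 cos 65.98° = 18.554 m/s is unchanged throughout.
For the vertical component, v_y² = v_y0² + 2 g h = (41.633)² + 2×9.8×9.429 = 1918.1, so |v_y| = 43.796 m/s.
Impact speed = √(v_x² + v_y²) = √(344.25 + 1918.1) = 47.56 m/s.

47.56 m/s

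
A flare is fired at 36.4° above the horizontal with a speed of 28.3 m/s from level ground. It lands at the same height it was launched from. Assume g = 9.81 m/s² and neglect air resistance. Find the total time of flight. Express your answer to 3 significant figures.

3.42 s

Vertical component: v_y = 28.3 sin 36.4° = 16.79 m/s.
For a projectile landing at launch height, time of flight is t = 2 v_y / g = 2 × 16.79 / 9.81 = 3.42 s.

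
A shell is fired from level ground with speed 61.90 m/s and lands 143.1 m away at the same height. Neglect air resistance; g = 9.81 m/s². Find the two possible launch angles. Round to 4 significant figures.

Level-ground range: R = v₀² sin(2θ)/g ⇒ sin 2θ = R g / v₀² = 143.1×9.81/61.90² = 0.3664.
2θ = arcsin(0.3664) = 21.494° or 180° − 21.494° = 158.506°.
So θ = 10.75° or θ = 79.25°.

10.75° and 79.25°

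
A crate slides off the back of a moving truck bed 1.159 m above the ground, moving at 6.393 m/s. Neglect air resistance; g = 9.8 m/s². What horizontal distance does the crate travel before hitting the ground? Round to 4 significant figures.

3.109 m

Initial vertical velocity is zero, so the fall time comes from h = ½ g t²: t = √(2 × 1.159 / 9.8) = 0.48634 s.
Horizontal motion is uniform at 6.393 m/s, so x = 6.393 × 0.48634 = 3.109 m.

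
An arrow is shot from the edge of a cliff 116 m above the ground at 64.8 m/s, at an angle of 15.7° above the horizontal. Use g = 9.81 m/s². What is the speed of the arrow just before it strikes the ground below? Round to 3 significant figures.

v_x = 64.8 cos 15.7° = 62.38 m/s is unchanged throughout.
For the vertical component, v_y² = v_y0² + 2 g h = (17.53)² + 2×9.81×116 = 2583, so |v_y| = 50.82 m/s.
Impact speed = √(v_x² + v_y²) = √(3891 + 2583) = 80.5 m/s.

80.5 m/s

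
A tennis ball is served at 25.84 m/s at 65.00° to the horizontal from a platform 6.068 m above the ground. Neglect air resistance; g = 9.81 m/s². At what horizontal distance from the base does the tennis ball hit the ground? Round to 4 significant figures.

54.83 m

Components: v_x = 25.84 cos 65.00° = 10.920 m/s, v_y = 25.84 sin 65.00° = 23.419 m/s.
Vertical: 0 = 6.068 + 23.419 t − ½(9.81) t² ⇒ 4.905 t² − 23.419 t − 6.068 = 0.
t = [23.419 + √(548.45 + 119.05)] / 9.810 = 5.0209 s.
Horizontal: R = v_x · t = 10.920 × 5.0209 = 54.83 m.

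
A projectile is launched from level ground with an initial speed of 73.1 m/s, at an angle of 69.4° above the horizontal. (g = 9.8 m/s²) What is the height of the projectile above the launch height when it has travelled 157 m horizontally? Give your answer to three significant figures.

v_x = 73.1 cos 69.4° = 25.72 m/s, v_y0 = 73.1 sin 69.4° = 68.43 m/s.
Time to reach x = 157 m: t = x / v_x = 157 / 25.72 = 6.104 s.
y = v_y0 t − ½ g t² = 68.43×6.104 − 4.900×6.104² = 235 m.

235 m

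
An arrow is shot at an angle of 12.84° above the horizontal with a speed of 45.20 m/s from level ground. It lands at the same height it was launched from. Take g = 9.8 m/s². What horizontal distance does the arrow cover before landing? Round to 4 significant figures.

Components: v_x = 45.20 cos 12.84° = 44.070 m/s, v_y = 45.20 sin 12.84° = 10.045 m/s.
Time of flight (same landing height): t = 2 v_y / g = 2 × 10.045 / 9.8 = 2.0500 s.
Range: R = v_x · t = 44.070 × 2.0500 = 90.34 m.

90.34 m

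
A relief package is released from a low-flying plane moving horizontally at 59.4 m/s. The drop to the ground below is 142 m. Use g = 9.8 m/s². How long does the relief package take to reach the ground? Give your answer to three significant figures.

5.38 s

The horizontal speed doesn't affect the fall. With v_y0 = 0, h = ½ g t².
t = √(2 × 142 / 9.8) = √28.98 = 5.38 s.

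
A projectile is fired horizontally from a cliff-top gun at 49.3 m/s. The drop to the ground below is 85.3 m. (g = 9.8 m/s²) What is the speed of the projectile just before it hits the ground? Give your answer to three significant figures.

Fall time: t = √(2 × 85.3 / 9.8) = 4.172 s.
At impact: v_x = 49.3 m/s (unchanged), v_y = g t = 9.8 × 4.172 = 40.89 m/s.
Speed = √(v_x² + v_y²) = √(2430 + 1672) = 64.0 m/s.

64.0 m/s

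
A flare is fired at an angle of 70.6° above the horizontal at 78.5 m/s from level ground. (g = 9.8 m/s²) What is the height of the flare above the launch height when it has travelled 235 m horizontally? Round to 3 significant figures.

269 m

v_x = 78.5 cos 70.6° = 26.07 m/s, v_y0 = 78.5 sin 70.6° = 74.04 m/s.
Time to reach x = 235 m: t = x / v_x = 235 / 26.07 = 9.014 s.
y = v_y0 t − ½ g t² = 74.04×9.014 − 4.900×9.014² = 269 m.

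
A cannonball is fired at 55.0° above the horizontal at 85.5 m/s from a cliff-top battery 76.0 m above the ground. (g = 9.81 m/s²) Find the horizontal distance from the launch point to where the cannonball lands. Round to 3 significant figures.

750 m

Components: v_x = 85.5 cos 55.0° = 49.04 m/s, v_y = 85.5 sin 55.0° = 70.04 m/s.
Vertical: 0 = 76.0 + 70.04 t − ½(9.81) t² ⇒ 4.905 t² − 70.04 t − 76.0 = 0.
t = [70.04 + √(4906 + 1491)] / 9.810 = 15.29 s.
Horizontal: R = v_x · t = 49.04 × 15.29 = 750 m.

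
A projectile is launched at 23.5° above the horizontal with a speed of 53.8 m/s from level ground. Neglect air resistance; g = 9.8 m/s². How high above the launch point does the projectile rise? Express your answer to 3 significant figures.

Vertical component of launch velocity: v_y = 53.8 sin 23.5° = 21.45 m/s.
At the highest point the vertical velocity is zero, so v_y² = 2 g h_max.
h_max = (21.45)² / (2 × 9.8) = 460.1 / 19.60 = 23.5 m.

23.5 m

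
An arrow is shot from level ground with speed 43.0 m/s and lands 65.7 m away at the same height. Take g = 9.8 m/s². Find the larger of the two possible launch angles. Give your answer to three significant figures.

Level-ground range: R = v₀² sin(2θ)/g ⇒ sin 2θ = R g / v₀² = 65.7×9.8/43.0² = 0.3482.
2θ = arcsin(0.3482) = 20.38° or 180° − 20.38° = 159.62°.
So θ = 10.2° or θ = 79.8°.

79.8°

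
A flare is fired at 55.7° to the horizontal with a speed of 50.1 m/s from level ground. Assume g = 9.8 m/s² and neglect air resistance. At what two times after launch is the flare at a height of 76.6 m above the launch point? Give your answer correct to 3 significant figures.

2.74 s and 5.71 s

v_y0 = 50.1 sin 55.7° = 41.39 m/s.
Set y = v_y0 t − ½ g t² = 76.6: 4.900 t² − 41.39 t + 76.6 = 0.
t = [41.39 ± √(1713 − 1501)] / 9.8 = (41.39 ± 14.56) / 9.8, giving t = 2.74 s or t = 5.71 s.
So the flare is at 76.6 m at t = 2.74 s (rising) and t = 5.71 s (falling).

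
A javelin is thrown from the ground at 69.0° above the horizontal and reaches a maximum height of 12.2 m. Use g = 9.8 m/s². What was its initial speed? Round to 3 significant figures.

At maximum height v_y = 0, so (v₀ sin θ)² = 2 g H.
v₀ sin 69.0° = √(2 × 9.8 × 12.2) = 15.46 m/s.
v₀ = 15.46 / sin 69.0° = 15.46 / 0.9336 = 16.6 m/s.

16.6 m/s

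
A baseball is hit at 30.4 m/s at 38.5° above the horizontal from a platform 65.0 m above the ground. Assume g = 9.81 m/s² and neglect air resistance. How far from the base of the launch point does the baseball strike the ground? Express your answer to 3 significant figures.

Components: v_x = 30.4 cos 38.5° = 23.79 m/s, v_y = 30.4 sin 38.5° = 18.92 m/s.
Vertical: 0 = 65.0 + 18.92 t − ½(9.81) t² ⇒ 4.905 t² − 18.92 t − 65.0 = 0.
t = [18.92 + √(358.0 + 1275)] / 9.810 = 6.048 s.
Horizontal: R = v_x · t = 23.79 × 6.048 = 144 m.

144 m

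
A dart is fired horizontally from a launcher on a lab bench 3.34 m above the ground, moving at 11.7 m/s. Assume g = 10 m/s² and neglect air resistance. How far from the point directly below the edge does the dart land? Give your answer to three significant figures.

9.56 m

Initial vertical velocity is zero, so the fall time comes from h = ½ g t²: t = √(2 × 3.34 / 10) = 0.8173 s.
Horizontal motion is uniform at 11.7 m/s, so x = 11.7 × 0.8173 = 9.56 m.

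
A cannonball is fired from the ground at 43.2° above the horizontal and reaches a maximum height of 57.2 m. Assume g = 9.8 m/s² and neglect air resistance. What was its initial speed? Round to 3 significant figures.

48.9 m/s

At maximum height v_y = 0, so (v₀ sin θ)² = 2 g H.
v₀ sin 43.2° = √(2 × 9.8 × 57.2) = 33.48 m/s.
v₀ = 33.48 / sin 43.2° = 33.48 / 0.6845 = 48.9 m/s.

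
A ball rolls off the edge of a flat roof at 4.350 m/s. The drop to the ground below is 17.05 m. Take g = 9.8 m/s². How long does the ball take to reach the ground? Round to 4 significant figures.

1.865 s

The horizontal speed doesn't affect the fall. With v_y0 = 0, h = ½ g t².
t = √(2 × 17.05 / 9.8) = √3.4796 = 1.865 s.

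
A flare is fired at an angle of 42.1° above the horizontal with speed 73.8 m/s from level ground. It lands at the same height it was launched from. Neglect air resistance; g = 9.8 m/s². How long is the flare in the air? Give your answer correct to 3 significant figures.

10.1 s

Vertical component: v_y = 73.8 sin 42.1° = 49.48 m/s.
For a projectile landing at launch height, time of flight is t = 2 v_y / g = 2 × 49.48 / 9.8 = 10.1 s.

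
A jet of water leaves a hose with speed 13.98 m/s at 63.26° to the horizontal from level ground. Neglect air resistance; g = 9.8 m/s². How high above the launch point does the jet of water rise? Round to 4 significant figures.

7.953 m

Vertical component of launch velocity: v_y = 13.98 sin 63.26° = 12.485 m/s.
At the highest point the vertical velocity is zero, so v_y² = 2 g h_max.
h_max = (12.485)² / (2 × 9.8) = 155.88 / 19.60 = 7.953 m.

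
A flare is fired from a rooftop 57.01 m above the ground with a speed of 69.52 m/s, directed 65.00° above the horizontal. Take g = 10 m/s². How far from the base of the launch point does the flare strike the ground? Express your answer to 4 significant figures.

395.1 m

Components: v_x = 69.52 cos 65.00° = 29.380 m/s, v_y = 69.52 sin 65.00° = 63.007 m/s.
Vertical: 0 = 57.01 + 63.007 t − ½(10) t² ⇒ 5.000 t² − 63.007 t − 57.01 = 0.
t = [63.007 + √(3969.9 + 1140.2)] / 10.00 = 13.449 s.
Horizontal: R = v_x · t = 29.380 × 13.449 = 395.1 m.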